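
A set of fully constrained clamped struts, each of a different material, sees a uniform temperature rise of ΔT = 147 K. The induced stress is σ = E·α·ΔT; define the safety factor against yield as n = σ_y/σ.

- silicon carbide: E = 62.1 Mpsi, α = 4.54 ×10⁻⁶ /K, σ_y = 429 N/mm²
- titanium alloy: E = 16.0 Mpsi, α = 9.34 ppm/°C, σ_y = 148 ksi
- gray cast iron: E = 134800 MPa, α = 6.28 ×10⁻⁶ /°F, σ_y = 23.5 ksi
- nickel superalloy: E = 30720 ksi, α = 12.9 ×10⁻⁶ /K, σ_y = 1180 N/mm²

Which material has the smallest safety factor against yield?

gray cast iron

Converting E to GPa, α to ×10⁻⁶/K, σ_y to MPa, then σ and n for each:
  silicon carbide: E = 428.2, α = 4.54, σ_y = 429.0 → σ = 286 MPa, n = 1.50
  titanium alloy: E = 110.3, α = 9.34, σ_y = 1020 → σ = 151 MPa, n = 6.74
  gray cast iron: E = 134.8, α = 11.3, σ_y = 162.0 → σ = 224 MPa, n = 0.723
  nickel superalloy: E = 211.8, α = 12.9, σ_y = 1180 → σ = 402 MPa, n = 2.94
The minimum is gray cast iron at n = 0.723.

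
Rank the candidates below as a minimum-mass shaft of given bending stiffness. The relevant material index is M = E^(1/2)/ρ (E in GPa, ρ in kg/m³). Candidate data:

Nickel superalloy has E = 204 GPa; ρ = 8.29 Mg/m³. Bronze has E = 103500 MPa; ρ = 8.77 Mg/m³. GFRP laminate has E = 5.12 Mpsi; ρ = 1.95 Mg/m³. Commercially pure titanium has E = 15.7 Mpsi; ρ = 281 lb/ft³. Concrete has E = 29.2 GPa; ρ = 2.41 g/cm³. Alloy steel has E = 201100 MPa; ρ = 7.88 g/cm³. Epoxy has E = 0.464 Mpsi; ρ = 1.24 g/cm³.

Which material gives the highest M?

Convert each candidate to consistent units, then evaluate M:
  nickel superalloy: E = 204.0 GPa, ρ = 8290 kg/m³
  bronze: E = 103.5 GPa, ρ = 8770 kg/m³
  GFRP laminate: E = 35.30 GPa, ρ = 1950 kg/m³
  commercially pure titanium: E = 108.2 GPa, ρ = 4501 kg/m³
  concrete: E = 29.20 GPa, ρ = 2410 kg/m³
  alloy steel: E = 201.1 GPa, ρ = 7880 kg/m³
  epoxy: E = 3.199 GPa, ρ = 1240 kg/m³
  GFRP laminate: M = 3.05×10⁻³
  commercially pure titanium: M = 2.31×10⁻³
  concrete: M = 2.24×10⁻³
  alloy steel: M = 1.80×10⁻³
  nickel superalloy: M = 1.72×10⁻³
  epoxy: M = 1.44×10⁻³
  bronze: M = 1.16×10⁻³
GFRP laminate ranks first.

GFRP laminate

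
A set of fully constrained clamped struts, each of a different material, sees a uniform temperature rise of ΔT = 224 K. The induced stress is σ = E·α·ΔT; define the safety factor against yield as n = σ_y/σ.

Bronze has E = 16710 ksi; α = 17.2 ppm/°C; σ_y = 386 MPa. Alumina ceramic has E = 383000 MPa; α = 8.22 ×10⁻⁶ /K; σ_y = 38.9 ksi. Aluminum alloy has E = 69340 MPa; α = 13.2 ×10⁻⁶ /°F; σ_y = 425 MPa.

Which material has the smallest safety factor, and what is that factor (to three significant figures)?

Converting E to GPa, α to ×10⁻⁶/K, σ_y to MPa, then σ and n for each:
  bronze: E = 115.2, α = 17.2, σ_y = 386.0 → σ = 444 MPa, n = 0.870
  alumina ceramic: E = 383.0, α = 8.22, σ_y = 268.2 → σ = 705 MPa, n = 0.380
  aluminum alloy: E = 69.34, α = 23.8, σ_y = 425.0 → σ = 369 MPa, n = 1.15
Alumina ceramic has the lowest safety factor, n = 0.380.

alumina ceramic, n = 0.380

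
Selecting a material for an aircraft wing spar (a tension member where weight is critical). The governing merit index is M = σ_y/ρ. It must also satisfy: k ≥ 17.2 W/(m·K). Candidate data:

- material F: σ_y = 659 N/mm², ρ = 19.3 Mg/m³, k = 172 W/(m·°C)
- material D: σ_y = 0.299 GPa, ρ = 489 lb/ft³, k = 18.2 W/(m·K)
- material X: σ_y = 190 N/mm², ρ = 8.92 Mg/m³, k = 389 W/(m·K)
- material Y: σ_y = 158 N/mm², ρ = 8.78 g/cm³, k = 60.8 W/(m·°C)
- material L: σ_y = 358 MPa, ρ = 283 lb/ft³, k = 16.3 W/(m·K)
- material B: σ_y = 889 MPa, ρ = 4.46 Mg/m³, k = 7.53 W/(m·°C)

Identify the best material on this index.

Screen on constraints: k ≥ 17.2 W/(m·K). Survivors: material F, material D, material X, material Y.
Normalizing units and computing the index:
  material F: σ_y = 659.0 MPa, ρ = 19300 kg/m³
  material D: σ_y = 299.0 MPa, ρ = 7833 kg/m³
  material X: σ_y = 190.0 MPa, ρ = 8920 kg/m³
  material Y: σ_y = 158.0 MPa, ρ = 8780 kg/m³
  material D: M = 38.2 kN·m/kg
  material F: M = 34.1 kN·m/kg
  material X: M = 21.3 kN·m/kg
  material Y: M = 18.0 kN·m/kg
Material D has the largest M.

material D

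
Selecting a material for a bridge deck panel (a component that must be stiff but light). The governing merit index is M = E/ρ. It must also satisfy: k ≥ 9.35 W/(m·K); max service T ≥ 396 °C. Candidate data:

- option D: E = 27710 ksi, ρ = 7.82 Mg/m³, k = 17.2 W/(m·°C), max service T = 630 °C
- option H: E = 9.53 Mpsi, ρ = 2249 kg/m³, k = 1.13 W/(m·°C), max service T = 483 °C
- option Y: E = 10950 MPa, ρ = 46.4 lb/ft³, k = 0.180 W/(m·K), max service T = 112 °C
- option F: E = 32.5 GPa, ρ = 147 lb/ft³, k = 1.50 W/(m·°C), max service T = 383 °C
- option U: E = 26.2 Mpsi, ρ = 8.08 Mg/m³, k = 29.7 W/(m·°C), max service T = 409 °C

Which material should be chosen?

Screen on constraints: k ≥ 9.35 W/(m·K); max service T ≥ 396 °C. Survivors: option D, option U.
Convert each candidate to consistent units, then evaluate M:
  option D: E = 191.1 GPa, ρ = 7820 kg/m³
  option U: E = 180.6 GPa, ρ = 8080 kg/m³
  option D: M = 24.4 MN·m/kg
  option U: M = 22.4 MN·m/kg
Option D ranks first.

option D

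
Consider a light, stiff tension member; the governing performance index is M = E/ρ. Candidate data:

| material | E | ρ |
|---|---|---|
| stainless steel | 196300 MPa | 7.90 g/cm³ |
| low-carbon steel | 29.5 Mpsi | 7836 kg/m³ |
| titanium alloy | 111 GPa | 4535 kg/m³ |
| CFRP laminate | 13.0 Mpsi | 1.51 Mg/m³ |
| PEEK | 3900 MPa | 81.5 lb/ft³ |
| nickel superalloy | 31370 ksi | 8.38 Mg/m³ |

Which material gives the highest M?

Normalizing units and computing the index:
  stainless steel: E = 196.3 GPa, ρ = 7900 kg/m³
  low-carbon steel: E = 203.4 GPa, ρ = 7836 kg/m³
  titanium alloy: E = 111.0 GPa, ρ = 4535 kg/m³
  CFRP laminate: E = 89.63 GPa, ρ = 1510 kg/m³
  PEEK: E = 3.900 GPa, ρ = 1306 kg/m³
  nickel superalloy: E = 216.3 GPa, ρ = 8380 kg/m³
  CFRP laminate: M = 59.4 MN·m/kg
  low-carbon steel: M = 26.0 MN·m/kg
  nickel superalloy: M = 25.8 MN·m/kg
  stainless steel: M = 24.8 MN·m/kg
  titanium alloy: M = 24.5 MN·m/kg
  PEEK: M = 2.99 MN·m/kg
The maximum is for CFRP laminate.

CFRP laminate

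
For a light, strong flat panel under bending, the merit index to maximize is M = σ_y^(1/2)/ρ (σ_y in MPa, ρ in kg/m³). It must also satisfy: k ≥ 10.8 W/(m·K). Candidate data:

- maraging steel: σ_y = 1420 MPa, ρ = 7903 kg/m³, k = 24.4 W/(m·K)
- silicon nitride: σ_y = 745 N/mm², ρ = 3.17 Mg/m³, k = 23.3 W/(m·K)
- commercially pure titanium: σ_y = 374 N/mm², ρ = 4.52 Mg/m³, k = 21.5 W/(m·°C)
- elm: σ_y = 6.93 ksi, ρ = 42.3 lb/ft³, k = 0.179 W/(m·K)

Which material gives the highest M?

silicon nitride

Screen on constraints: k ≥ 10.8 W/(m·K). Survivors: maraging steel, silicon nitride, commercially pure titanium.
Putting every candidate on a common basis:
  maraging steel: σ_y = 1420 MPa, ρ = 7903 kg/m³
  silicon nitride: σ_y = 745.0 MPa, ρ = 3170 kg/m³
  commercially pure titanium: σ_y = 374.0 MPa, ρ = 4520 kg/m³
  silicon nitride: M = 8.61×10⁻³
  maraging steel: M = 4.77×10⁻³
  commercially pure titanium: M = 4.28×10⁻³
The maximum is for silicon nitride.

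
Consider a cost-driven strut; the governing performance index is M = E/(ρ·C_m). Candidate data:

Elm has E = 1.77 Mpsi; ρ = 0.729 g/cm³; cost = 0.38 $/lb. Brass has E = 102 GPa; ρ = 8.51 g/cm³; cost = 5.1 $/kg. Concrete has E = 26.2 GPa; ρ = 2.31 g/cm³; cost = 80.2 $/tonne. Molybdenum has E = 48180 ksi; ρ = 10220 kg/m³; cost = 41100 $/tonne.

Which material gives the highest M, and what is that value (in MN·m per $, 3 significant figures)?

concrete, M = 141 MN·m per $

Convert each candidate to consistent units, then evaluate M:
  elm: E = 12.20 GPa, ρ = 729.0 kg/m³, cost = 0.8377 $/kg
  brass: E = 102.0 GPa, ρ = 8510 kg/m³, cost = 5.100 $/kg
  concrete: E = 26.20 GPa, ρ = 2310 kg/m³, cost = 0.08020 $/kg
  molybdenum: E = 332.2 GPa, ρ = 10220 kg/m³, cost = 41.10 $/kg
  concrete: M = 141 MN·m per $
  elm: M = 20.0 MN·m per $
  brass: M = 2.35 MN·m per $
  molybdenum: M = 0.791 MN·m per $
The maximum is for concrete.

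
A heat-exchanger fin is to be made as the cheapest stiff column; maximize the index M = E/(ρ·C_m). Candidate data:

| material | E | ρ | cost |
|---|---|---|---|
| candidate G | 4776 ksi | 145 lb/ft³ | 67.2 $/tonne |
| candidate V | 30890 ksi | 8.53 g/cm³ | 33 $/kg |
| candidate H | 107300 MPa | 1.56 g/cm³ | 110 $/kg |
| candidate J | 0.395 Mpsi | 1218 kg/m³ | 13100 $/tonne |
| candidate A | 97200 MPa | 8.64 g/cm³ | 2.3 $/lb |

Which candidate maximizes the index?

Putting every candidate on a common basis:
  candidate G: E = 32.93 GPa, ρ = 2323 kg/m³, cost = 0.06720 $/kg
  candidate V: E = 213.0 GPa, ρ = 8530 kg/m³, cost = 33.00 $/kg
  candidate H: E = 107.3 GPa, ρ = 1560 kg/m³, cost = 110.0 $/kg
  candidate J: E = 2.723 GPa, ρ = 1218 kg/m³, cost = 13.10 $/kg
  candidate A: E = 97.20 GPa, ρ = 8640 kg/m³, cost = 5.071 $/kg
  candidate G: M = 211 MN·m per $
  candidate A: M = 2.22 MN·m per $
  candidate V: M = 0.757 MN·m per $
  candidate H: M = 0.625 MN·m per $
  candidate J: M = 0.171 MN·m per $
Candidate G has the largest M.

candidate G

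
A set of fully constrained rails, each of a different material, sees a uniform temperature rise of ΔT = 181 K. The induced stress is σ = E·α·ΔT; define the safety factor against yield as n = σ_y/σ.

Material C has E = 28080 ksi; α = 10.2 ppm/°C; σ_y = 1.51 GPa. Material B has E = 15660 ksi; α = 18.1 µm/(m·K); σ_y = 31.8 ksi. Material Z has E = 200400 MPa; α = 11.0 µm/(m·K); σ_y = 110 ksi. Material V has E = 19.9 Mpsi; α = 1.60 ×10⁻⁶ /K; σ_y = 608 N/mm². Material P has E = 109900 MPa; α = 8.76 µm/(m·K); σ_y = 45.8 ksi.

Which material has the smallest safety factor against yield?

material B

In consistent units (E in GPa, α in ×10⁻⁶/K, σ_y in MPa):
  material C: E = 193.6, α = 10.2, σ_y = 1510 → σ = 357 MPa, n = 4.22
  material B: E = 108.0, α = 18.1, σ_y = 219.3 → σ = 354 MPa, n = 0.620
  material Z: E = 200.4, α = 11.0, σ_y = 758.4 → σ = 399 MPa, n = 1.90
  material V: E = 137.2, α = 1.60, σ_y = 608.0 → σ = 39.7 MPa, n = 15.3
  material P: E = 109.9, α = 8.76, σ_y = 315.8 → σ = 174 MPa, n = 1.81
The minimum is material B at n = 0.620.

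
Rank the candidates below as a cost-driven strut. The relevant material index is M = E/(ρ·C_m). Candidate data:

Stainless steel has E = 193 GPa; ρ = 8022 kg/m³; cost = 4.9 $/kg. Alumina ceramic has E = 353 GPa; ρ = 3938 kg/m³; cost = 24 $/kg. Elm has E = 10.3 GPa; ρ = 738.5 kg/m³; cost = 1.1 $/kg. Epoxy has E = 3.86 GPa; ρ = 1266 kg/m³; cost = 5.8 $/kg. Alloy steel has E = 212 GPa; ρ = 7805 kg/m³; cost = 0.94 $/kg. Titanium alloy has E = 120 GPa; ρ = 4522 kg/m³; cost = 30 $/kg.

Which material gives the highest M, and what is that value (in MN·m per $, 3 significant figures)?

Evaluate M for each candidate:
  alloy steel: M = 28.9 MN·m per $
  elm: M = 12.7 MN·m per $
  stainless steel: M = 4.91 MN·m per $
  alumina ceramic: M = 3.73 MN·m per $
  titanium alloy: M = 0.885 MN·m per $
  epoxy: M = 0.526 MN·m per $
Alloy steel ranks first.

alloy steel, M = 28.9 MN·m per $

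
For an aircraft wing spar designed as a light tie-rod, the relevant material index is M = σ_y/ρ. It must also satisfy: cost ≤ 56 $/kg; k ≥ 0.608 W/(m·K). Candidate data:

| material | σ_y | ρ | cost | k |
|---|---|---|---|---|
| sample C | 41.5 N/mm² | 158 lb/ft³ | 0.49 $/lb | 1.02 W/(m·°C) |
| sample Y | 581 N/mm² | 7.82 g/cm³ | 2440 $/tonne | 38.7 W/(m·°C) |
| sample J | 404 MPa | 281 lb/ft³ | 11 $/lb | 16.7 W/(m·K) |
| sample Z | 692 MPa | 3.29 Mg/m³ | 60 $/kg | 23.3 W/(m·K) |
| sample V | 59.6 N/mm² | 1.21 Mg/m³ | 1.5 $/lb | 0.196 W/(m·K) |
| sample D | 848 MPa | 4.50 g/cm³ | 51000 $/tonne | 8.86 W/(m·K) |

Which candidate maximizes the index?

Screen on constraints: cost ≤ 56 $/kg; k ≥ 0.608 W/(m·K). Survivors: sample C, sample Y, sample J, sample D.
Convert each candidate to consistent units, then evaluate M:
  sample C: σ_y = 41.50 MPa, ρ = 2531 kg/m³
  sample Y: σ_y = 581.0 MPa, ρ = 7820 kg/m³
  sample J: σ_y = 404.0 MPa, ρ = 4501 kg/m³
  sample D: σ_y = 848.0 MPa, ρ = 4500 kg/m³
  sample D: M = 188 kN·m/kg
  sample J: M = 89.8 kN·m/kg
  sample Y: M = 74.3 kN·m/kg
  sample C: M = 16.4 kN·m/kg
Sample D has the largest M.

sample D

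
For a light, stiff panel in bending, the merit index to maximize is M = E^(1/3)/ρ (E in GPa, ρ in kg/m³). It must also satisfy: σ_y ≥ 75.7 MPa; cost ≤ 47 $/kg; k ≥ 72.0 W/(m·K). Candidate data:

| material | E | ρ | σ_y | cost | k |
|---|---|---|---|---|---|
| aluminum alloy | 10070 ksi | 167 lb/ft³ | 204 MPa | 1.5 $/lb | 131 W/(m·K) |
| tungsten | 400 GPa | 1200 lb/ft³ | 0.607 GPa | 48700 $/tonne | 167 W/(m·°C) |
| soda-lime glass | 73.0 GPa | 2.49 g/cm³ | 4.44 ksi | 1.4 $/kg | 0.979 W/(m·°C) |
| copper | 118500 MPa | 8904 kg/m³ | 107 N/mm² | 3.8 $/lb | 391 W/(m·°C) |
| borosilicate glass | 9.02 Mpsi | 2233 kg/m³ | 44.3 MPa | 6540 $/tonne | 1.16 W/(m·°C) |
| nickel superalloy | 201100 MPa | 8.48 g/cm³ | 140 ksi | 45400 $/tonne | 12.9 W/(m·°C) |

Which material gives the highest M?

Screen on constraints: σ_y ≥ 75.7 MPa; cost ≤ 47 $/kg; k ≥ 72.0 W/(m·K). Survivors: aluminum alloy, copper.
Putting every candidate on a common basis:
  aluminum alloy: E = 69.43 GPa, ρ = 2675 kg/m³
  copper: E = 118.5 GPa, ρ = 8904 kg/m³
  aluminum alloy: M = 1.54×10⁻³
  copper: M = 0.552×10⁻³
Aluminum alloy has the largest M.

aluminum alloy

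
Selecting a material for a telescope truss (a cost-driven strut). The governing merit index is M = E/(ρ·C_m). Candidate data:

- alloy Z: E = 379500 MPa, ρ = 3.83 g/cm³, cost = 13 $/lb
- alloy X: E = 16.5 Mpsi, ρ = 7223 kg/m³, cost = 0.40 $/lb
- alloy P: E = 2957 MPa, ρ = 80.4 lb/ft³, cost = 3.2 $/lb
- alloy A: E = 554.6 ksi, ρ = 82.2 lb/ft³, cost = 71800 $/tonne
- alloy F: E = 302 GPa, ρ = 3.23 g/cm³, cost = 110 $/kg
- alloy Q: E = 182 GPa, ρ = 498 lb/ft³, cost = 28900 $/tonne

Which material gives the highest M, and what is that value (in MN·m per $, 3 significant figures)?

Convert each candidate to consistent units, then evaluate M:
  alloy Z: E = 379.5 GPa, ρ = 3830 kg/m³, cost = 28.66 $/kg
  alloy X: E = 113.8 GPa, ρ = 7223 kg/m³, cost = 0.8818 $/kg
  alloy P: E = 2.957 GPa, ρ = 1288 kg/m³, cost = 7.055 $/kg
  alloy A: E = 3.824 GPa, ρ = 1317 kg/m³, cost = 71.80 $/kg
  alloy F: E = 302.0 GPa, ρ = 3230 kg/m³, cost = 110.0 $/kg
  alloy Q: E = 182.0 GPa, ρ = 7977 kg/m³, cost = 28.90 $/kg
  alloy X: M = 17.9 MN·m per $
  alloy Z: M = 3.46 MN·m per $
  alloy F: M = 0.850 MN·m per $
  alloy Q: M = 0.789 MN·m per $
  alloy P: M = 0.325 MN·m per $
  alloy A: M = 0.0404 MN·m per $
Alloy X ranks first.

alloy X, M = 17.9 MN·m per $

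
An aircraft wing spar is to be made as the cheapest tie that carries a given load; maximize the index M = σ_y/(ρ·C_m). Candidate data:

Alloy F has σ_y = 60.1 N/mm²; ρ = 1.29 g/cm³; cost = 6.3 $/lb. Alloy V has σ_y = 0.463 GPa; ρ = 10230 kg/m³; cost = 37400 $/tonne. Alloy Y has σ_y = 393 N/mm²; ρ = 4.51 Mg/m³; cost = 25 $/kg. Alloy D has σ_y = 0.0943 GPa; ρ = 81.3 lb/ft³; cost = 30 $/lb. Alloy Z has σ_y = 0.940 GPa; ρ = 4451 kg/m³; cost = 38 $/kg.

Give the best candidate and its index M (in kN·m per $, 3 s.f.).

alloy Z, M = 5.56 kN·m per $

In SI units:
  alloy F: σ_y = 60.10 MPa, ρ = 1290 kg/m³, cost = 13.89 $/kg
  alloy V: σ_y = 463.0 MPa, ρ = 10230 kg/m³, cost = 37.40 $/kg
  alloy Y: σ_y = 393.0 MPa, ρ = 4510 kg/m³, cost = 25.00 $/kg
  alloy D: σ_y = 94.30 MPa, ρ = 1302 kg/m³, cost = 66.14 $/kg
  alloy Z: σ_y = 940.0 MPa, ρ = 4451 kg/m³, cost = 38.00 $/kg
  alloy Z: M = 5.56 kN·m per $
  alloy Y: M = 3.49 kN·m per $
  alloy F: M = 3.35 kN·m per $
  alloy V: M = 1.21 kN·m per $
  alloy D: M = 1.09 kN·m per $
The maximum is for alloy Z.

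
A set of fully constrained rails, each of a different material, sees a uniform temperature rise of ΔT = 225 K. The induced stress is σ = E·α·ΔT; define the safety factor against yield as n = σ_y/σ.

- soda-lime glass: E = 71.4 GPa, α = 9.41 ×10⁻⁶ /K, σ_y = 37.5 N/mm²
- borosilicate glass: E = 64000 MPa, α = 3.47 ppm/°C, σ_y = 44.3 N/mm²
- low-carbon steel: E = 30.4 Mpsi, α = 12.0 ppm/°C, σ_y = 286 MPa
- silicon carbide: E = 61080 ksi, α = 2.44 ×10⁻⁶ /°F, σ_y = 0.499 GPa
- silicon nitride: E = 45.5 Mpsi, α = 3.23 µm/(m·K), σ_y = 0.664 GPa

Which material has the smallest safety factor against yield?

In consistent units (E in GPa, α in ×10⁻⁶/K, σ_y in MPa):
  soda-lime glass: E = 71.40, α = 9.41, σ_y = 37.50 → σ = 151 MPa, n = 0.248
  borosilicate glass: E = 64.00, α = 3.47, σ_y = 44.30 → σ = 50.0 MPa, n = 0.887
  low-carbon steel: E = 209.6, α = 12.0, σ_y = 286.0 → σ = 566 MPa, n = 0.505
  silicon carbide: E = 421.1, α = 4.39, σ_y = 499.0 → σ = 416 MPa, n = 1.20
  silicon nitride: E = 313.7, α = 3.23, σ_y = 664.0 → σ = 228 MPa, n = 2.91
The minimum is soda-lime glass at n = 0.248.

soda-lime glass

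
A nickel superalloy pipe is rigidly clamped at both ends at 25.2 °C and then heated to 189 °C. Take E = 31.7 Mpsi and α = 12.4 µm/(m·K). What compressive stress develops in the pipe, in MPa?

444 MPa

E = 31.7 Mpsi = 218.6 GPa.
ΔT = 163.8 K. Constrained thermal stress σ = E·α·ΔT = 218.6×10³ MPa × 12.4×10⁻⁶ × 163.8 = 444 MPa (compressive).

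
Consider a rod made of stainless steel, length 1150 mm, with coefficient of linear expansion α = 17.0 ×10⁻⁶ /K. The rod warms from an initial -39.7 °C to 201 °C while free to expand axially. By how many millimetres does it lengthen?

4.71 mm

ΔT = 201 − (-39.7) = 240.7 K.
ΔL = α·L₀·ΔT = 17.0×10⁻⁶ × 1150 mm × 240.7 K = 4.71 mm.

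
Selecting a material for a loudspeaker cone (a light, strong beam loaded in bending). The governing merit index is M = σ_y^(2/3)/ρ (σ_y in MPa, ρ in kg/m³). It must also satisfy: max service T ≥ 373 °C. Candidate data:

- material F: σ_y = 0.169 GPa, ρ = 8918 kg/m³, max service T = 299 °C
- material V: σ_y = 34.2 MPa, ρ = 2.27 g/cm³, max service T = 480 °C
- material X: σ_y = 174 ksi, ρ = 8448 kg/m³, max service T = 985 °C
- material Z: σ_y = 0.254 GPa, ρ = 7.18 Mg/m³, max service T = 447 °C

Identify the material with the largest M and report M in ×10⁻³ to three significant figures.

Screen on constraints: max service T ≥ 373 °C. Survivors: material V, material X, material Z.
Convert each candidate to consistent units, then evaluate M:
  material V: σ_y = 34.20 MPa, ρ = 2270 kg/m³
  material X: σ_y = 1200 MPa, ρ = 8448 kg/m³
  material Z: σ_y = 254.0 MPa, ρ = 7180 kg/m³
  material X: M = 13.4×10⁻³
  material Z: M = 5.59×10⁻³
  material V: M = 4.64×10⁻³
Highest index: material X.

material X, M = 13.4×10⁻³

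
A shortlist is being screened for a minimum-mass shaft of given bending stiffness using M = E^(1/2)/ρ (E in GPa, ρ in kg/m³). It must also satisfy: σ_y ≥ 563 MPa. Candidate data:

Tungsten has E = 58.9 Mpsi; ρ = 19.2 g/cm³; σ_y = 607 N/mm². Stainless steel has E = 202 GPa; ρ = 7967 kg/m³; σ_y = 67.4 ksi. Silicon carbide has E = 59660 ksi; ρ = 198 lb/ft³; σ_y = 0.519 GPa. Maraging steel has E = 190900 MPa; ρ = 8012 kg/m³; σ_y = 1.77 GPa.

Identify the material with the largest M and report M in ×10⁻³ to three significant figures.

Screen on constraints: σ_y ≥ 563 MPa. Survivors: tungsten, maraging steel.
Normalizing units and computing the index:
  tungsten: E = 406.1 GPa, ρ = 19200 kg/m³
  maraging steel: E = 190.9 GPa, ρ = 8012 kg/m³
  maraging steel: M = 1.72×10⁻³
  tungsten: M = 1.05×10⁻³
Highest index: maraging steel.

maraging steel, M = 1.72×10⁻³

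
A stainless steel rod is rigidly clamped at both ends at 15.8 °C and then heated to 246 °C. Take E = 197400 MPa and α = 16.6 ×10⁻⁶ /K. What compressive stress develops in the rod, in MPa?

754 MPa

E = 197400 MPa = 197.4 GPa.
ΔT = 230.2 K. Constrained thermal stress σ = E·α·ΔT = 197.4×10³ MPa × 16.6×10⁻⁶ × 230.2 = 754 MPa (compressive).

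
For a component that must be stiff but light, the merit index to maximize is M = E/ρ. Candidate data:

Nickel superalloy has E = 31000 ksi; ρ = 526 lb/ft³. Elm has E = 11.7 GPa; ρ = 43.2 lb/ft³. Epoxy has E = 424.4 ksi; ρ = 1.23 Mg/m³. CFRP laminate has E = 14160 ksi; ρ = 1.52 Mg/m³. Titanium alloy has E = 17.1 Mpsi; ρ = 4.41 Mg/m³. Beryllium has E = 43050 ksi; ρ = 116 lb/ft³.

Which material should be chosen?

Normalizing units and computing the index:
  nickel superalloy: E = 213.7 GPa, ρ = 8426 kg/m³
  elm: E = 11.70 GPa, ρ = 692.0 kg/m³
  epoxy: E = 2.926 GPa, ρ = 1230 kg/m³
  CFRP laminate: E = 97.63 GPa, ρ = 1520 kg/m³
  titanium alloy: E = 117.9 GPa, ρ = 4410 kg/m³
  beryllium: E = 296.8 GPa, ρ = 1858 kg/m³
  beryllium: M = 160 MN·m/kg
  CFRP laminate: M = 64.2 MN·m/kg
  titanium alloy: M = 26.7 MN·m/kg
  nickel superalloy: M = 25.4 MN·m/kg
  elm: M = 16.9 MN·m/kg
  epoxy: M = 2.38 MN·m/kg
Beryllium ranks first.

beryllium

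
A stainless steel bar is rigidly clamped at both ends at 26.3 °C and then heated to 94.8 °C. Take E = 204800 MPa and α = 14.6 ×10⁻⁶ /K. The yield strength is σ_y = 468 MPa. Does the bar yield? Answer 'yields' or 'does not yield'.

does not yield

E = 204800 MPa = 204.8 GPa.
ΔT = 68.50 K. Constrained thermal stress σ = E·α·ΔT = 204.8×10³ MPa × 14.6×10⁻⁶ × 68.50 = 205 MPa (compressive).
Compare to σ_y = 468 MPa: σ < σ_y, so it does not yield.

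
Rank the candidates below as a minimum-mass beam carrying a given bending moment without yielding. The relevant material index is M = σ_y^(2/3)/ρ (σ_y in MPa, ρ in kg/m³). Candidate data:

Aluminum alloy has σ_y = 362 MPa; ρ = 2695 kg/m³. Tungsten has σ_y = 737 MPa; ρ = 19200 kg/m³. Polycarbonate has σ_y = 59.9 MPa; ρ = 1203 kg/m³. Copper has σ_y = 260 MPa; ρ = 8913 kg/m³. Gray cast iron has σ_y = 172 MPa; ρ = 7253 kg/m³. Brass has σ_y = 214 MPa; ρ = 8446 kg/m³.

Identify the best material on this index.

Evaluate M for each candidate:
  aluminum alloy: M = 18.8×10⁻³
  polycarbonate: M = 12.7×10⁻³
  copper: M = 4.57×10⁻³
  gray cast iron: M = 4.26×10⁻³
  tungsten: M = 4.25×10⁻³
  brass: M = 4.24×10⁻³
The maximum is for aluminum alloy.

aluminum alloy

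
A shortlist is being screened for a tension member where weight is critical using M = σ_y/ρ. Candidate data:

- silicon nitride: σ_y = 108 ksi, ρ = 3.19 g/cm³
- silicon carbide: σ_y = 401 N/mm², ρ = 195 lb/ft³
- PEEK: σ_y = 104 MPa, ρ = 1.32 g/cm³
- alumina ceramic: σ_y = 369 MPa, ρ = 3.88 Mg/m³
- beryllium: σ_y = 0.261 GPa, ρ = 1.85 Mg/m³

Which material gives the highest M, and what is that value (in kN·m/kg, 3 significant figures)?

After converting to SI:
  silicon nitride: σ_y = 744.6 MPa, ρ = 3190 kg/m³
  silicon carbide: σ_y = 401.0 MPa, ρ = 3124 kg/m³
  PEEK: σ_y = 104.0 MPa, ρ = 1320 kg/m³
  alumina ceramic: σ_y = 369.0 MPa, ρ = 3880 kg/m³
  beryllium: σ_y = 261.0 MPa, ρ = 1850 kg/m³
  silicon nitride: M = 233 kN·m/kg
  beryllium: M = 141 kN·m/kg
  silicon carbide: M = 128 kN·m/kg
  alumina ceramic: M = 95.1 kN·m/kg
  PEEK: M = 78.8 kN·m/kg
Silicon nitride ranks first.

silicon nitride, M = 233 kN·m/kg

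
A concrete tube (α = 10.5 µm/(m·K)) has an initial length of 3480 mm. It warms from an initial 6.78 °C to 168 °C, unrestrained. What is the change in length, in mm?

ΔT = 168 − 6.78 = 161.2 K.
ΔL = α·L₀·ΔT = 10.5×10⁻⁶ × 3480 mm × 161.2 K = 5.89 mm.

5.89 mm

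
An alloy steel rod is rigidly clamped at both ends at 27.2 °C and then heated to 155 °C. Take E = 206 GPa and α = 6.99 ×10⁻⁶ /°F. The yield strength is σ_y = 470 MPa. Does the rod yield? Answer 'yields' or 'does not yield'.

α = 6.99×10⁻⁶/°F × 9/5 = 12.6×10⁻⁶/K.
ΔT = 127.8 K. Constrained thermal stress σ = E·α·ΔT = 206.0×10³ MPa × 12.6×10⁻⁶ × 127.8 = 331 MPa (compressive).
Compare to σ_y = 470 MPa: σ < σ_y, so it does not yield.

does not yield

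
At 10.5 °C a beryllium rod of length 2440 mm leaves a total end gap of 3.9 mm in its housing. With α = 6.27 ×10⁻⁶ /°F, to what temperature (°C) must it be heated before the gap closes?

α = 6.27×10⁻⁶/°F × 9/5 = 11.3×10⁻⁶/K.
α·L₀·ΔT = 3.9 mm ⇒ ΔT = 3.9 / (11.3×10⁻⁶ × 2440.0) = 141.6 K.
T = 10.5 + 141.6 = 152.1 °C.

152 °C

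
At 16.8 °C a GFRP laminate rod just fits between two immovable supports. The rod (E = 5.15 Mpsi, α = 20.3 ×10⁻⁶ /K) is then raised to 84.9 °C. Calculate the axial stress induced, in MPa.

E = 5.15 Mpsi = 35.51 GPa.
ΔT = 68.10 K. Constrained thermal stress σ = E·α·ΔT = 35.51×10³ MPa × 20.3×10⁻⁶ × 68.10 = 49.1 MPa (compressive).

49.1 MPa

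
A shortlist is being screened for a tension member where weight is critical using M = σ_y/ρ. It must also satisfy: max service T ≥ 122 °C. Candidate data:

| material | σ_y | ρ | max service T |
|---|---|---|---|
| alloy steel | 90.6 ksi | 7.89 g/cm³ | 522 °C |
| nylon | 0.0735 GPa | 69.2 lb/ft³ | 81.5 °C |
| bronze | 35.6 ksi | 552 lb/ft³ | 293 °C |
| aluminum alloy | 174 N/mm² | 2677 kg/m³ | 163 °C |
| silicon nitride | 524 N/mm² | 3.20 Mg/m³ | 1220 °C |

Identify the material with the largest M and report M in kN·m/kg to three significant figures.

silicon nitride, M = 164 kN·m/kg

Screen on constraints: max service T ≥ 122 °C. Survivors: alloy steel, bronze, aluminum alloy, silicon nitride.
After converting to SI:
  alloy steel: σ_y = 624.7 MPa, ρ = 7890 kg/m³
  bronze: σ_y = 245.5 MPa, ρ = 8842 kg/m³
  aluminum alloy: σ_y = 174.0 MPa, ρ = 2677 kg/m³
  silicon nitride: σ_y = 524.0 MPa, ρ = 3200 kg/m³
  silicon nitride: M = 164 kN·m/kg
  alloy steel: M = 79.2 kN·m/kg
  aluminum alloy: M = 65.0 kN·m/kg
  bronze: M = 27.8 kN·m/kg
Silicon nitride has the largest M.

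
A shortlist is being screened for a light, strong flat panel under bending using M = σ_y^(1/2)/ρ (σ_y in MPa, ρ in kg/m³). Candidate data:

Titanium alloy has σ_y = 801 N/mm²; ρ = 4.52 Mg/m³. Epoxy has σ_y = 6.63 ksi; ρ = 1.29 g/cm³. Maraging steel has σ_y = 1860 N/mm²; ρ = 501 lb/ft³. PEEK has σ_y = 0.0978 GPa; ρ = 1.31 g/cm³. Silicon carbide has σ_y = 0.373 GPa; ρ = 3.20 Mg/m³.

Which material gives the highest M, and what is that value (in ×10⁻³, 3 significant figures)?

PEEK, M = 7.55×10⁻³

After converting to SI:
  titanium alloy: σ_y = 801.0 MPa, ρ = 4520 kg/m³
  epoxy: σ_y = 45.71 MPa, ρ = 1290 kg/m³
  maraging steel: σ_y = 1860 MPa, ρ = 8025 kg/m³
  PEEK: σ_y = 97.80 MPa, ρ = 1310 kg/m³
  silicon carbide: σ_y = 373.0 MPa, ρ = 3200 kg/m³
  PEEK: M = 7.55×10⁻³
  titanium alloy: M = 6.26×10⁻³
  silicon carbide: M = 6.04×10⁻³
  maraging steel: M = 5.37×10⁻³
  epoxy: M = 5.24×10⁻³
Highest index: PEEK.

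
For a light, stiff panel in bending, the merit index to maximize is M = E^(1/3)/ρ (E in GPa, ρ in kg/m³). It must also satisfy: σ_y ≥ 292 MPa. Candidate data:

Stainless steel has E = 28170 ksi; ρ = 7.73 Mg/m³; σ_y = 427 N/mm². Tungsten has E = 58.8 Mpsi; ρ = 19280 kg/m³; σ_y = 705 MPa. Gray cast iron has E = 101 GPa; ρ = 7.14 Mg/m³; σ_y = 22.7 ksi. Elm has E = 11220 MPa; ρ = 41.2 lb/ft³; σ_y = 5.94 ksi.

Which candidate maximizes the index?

Screen on constraints: σ_y ≥ 292 MPa. Survivors: stainless steel, tungsten.
In SI units:
  stainless steel: E = 194.2 GPa, ρ = 7730 kg/m³
  tungsten: E = 405.4 GPa, ρ = 19280 kg/m³
  stainless steel: M = 0.749×10⁻³
  tungsten: M = 0.384×10⁻³
The maximum is for stainless steel.

stainless steel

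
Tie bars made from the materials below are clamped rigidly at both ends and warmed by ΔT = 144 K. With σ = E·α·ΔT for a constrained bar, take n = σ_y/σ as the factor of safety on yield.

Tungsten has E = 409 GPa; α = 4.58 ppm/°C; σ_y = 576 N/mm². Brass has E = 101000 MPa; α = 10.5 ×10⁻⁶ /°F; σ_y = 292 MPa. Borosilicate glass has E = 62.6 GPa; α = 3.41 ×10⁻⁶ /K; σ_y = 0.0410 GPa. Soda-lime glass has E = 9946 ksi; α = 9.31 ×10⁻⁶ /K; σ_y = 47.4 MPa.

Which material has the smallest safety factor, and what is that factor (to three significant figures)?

Converting E to GPa, α to ×10⁻⁶/K, σ_y to MPa, then σ and n for each:
  tungsten: E = 409.0, α = 4.58, σ_y = 576.0 → σ = 270 MPa, n = 2.14
  brass: E = 101.0, α = 18.9, σ_y = 292.0 → σ = 275 MPa, n = 1.06
  borosilicate glass: E = 62.60, α = 3.41, σ_y = 41.00 → σ = 30.7 MPa, n = 1.33
  soda-lime glass: E = 68.58, α = 9.31, σ_y = 47.40 → σ = 91.9 MPa, n = 0.516
Smallest n: soda-lime glass with n = 0.516.

soda-lime glass, n = 0.516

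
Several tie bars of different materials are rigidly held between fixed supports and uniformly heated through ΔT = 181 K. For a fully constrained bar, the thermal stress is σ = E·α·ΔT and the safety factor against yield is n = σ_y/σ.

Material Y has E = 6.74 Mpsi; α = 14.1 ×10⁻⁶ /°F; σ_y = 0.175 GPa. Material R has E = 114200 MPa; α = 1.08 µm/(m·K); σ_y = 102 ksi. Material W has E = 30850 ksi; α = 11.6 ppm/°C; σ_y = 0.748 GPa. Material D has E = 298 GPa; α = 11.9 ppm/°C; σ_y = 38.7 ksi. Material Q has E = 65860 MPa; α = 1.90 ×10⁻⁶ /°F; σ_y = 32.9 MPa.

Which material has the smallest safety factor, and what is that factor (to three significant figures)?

material D, n = 0.416

In consistent units (E in GPa, α in ×10⁻⁶/K, σ_y in MPa):
  material Y: E = 46.47, α = 25.4, σ_y = 175.0 → σ = 213 MPa, n = 0.820
  material R: E = 114.2, α = 1.08, σ_y = 703.3 → σ = 22.3 MPa, n = 31.5
  material W: E = 212.7, α = 11.6, σ_y = 748.0 → σ = 447 MPa, n = 1.67
  material D: E = 298.0, α = 11.9, σ_y = 266.8 → σ = 642 MPa, n = 0.416
  material Q: E = 65.86, α = 3.42, σ_y = 32.90 → σ = 40.8 MPa, n = 0.807
The minimum is material D at n = 0.416.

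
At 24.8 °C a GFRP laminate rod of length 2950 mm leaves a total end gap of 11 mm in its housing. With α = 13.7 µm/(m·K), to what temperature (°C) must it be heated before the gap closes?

α·L₀·ΔT = 11.0 mm ⇒ ΔT = 11.0 / (13.7×10⁻⁶ × 2950.0) = 272.2 K.
T = 24.8 + 272.2 = 297.0 °C.

297 °C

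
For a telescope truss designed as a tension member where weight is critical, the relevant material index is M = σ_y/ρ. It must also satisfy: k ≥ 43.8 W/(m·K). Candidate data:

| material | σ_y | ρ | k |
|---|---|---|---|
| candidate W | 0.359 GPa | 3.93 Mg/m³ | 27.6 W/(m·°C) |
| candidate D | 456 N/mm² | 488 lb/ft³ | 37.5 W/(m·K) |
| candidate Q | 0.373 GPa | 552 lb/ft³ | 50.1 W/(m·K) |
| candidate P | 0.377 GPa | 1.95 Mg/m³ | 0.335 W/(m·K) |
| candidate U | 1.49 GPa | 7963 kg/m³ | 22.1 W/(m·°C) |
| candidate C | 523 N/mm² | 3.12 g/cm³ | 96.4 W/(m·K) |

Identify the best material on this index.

candidate C

Screen on constraints: k ≥ 43.8 W/(m·K). Survivors: candidate Q, candidate C.
In SI units:
  candidate Q: σ_y = 373.0 MPa, ρ = 8842 kg/m³
  candidate C: σ_y = 523.0 MPa, ρ = 3120 kg/m³
  candidate C: M = 168 kN·m/kg
  candidate Q: M = 42.2 kN·m/kg
Highest index: candidate C.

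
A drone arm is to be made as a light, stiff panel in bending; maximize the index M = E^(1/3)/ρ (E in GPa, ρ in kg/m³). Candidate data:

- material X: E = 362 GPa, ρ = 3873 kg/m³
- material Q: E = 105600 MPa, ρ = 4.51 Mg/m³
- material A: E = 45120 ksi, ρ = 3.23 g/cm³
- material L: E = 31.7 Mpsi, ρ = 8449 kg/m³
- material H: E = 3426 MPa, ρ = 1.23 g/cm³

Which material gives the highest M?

In SI units:
  material X: E = 362.0 GPa, ρ = 3873 kg/m³
  material Q: E = 105.6 GPa, ρ = 4510 kg/m³
  material A: E = 311.1 GPa, ρ = 3230 kg/m³
  material L: E = 218.6 GPa, ρ = 8449 kg/m³
  material H: E = 3.426 GPa, ρ = 1230 kg/m³
  material A: M = 2.10×10⁻³
  material X: M = 1.84×10⁻³
  material H: M = 1.23×10⁻³
  material Q: M = 1.05×10⁻³
  material L: M = 0.713×10⁻³
Material A ranks first.

material A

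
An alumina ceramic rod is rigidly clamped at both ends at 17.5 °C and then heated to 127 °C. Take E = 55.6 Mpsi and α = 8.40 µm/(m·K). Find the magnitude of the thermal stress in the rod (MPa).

E = 55.6 Mpsi = 383.3 GPa.
ΔT = 109.5 K. Constrained thermal stress σ = E·α·ΔT = 383.3×10³ MPa × 8.40×10⁻⁶ × 109.5 = 353 MPa (compressive).

353 MPa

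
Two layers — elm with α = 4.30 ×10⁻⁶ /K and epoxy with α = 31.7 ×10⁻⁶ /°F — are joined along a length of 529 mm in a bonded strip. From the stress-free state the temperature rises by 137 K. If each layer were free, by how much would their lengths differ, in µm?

3820 µm

epoxy: α = 31.7×10⁻⁶/°F × 9/5 = 57.1×10⁻⁶/K.
Δα = |4.30 − 57.1|×10⁻⁶/K = 52.8×10⁻⁶/K.
ΔL_mismatch = Δα·L·ΔT = 52.8×10⁻⁶ × 529.0 mm × 137.0 K = 3820 µm.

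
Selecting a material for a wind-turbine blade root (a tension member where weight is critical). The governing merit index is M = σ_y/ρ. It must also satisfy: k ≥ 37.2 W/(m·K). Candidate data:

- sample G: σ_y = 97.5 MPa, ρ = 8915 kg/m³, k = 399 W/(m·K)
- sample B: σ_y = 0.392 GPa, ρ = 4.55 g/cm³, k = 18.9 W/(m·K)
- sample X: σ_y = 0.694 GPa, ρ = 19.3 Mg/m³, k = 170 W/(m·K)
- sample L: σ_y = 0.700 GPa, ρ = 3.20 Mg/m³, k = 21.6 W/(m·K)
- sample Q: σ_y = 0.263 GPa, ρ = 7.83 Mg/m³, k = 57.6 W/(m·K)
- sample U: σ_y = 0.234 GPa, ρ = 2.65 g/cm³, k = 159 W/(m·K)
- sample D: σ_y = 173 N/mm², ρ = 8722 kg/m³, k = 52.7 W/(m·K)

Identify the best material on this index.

sample U

Screen on constraints: k ≥ 37.2 W/(m·K). Survivors: sample G, sample X, sample Q, sample U, sample D.
After converting to SI:
  sample G: σ_y = 97.50 MPa, ρ = 8915 kg/m³
  sample X: σ_y = 694.0 MPa, ρ = 19300 kg/m³
  sample Q: σ_y = 263.0 MPa, ρ = 7830 kg/m³
  sample U: σ_y = 234.0 MPa, ρ = 2650 kg/m³
  sample D: σ_y = 173.0 MPa, ρ = 8722 kg/m³
  sample U: M = 88.3 kN·m/kg
  sample X: M = 36.0 kN·m/kg
  sample Q: M = 33.6 kN·m/kg
  sample D: M = 19.8 kN·m/kg
  sample G: M = 10.9 kN·m/kg
The maximum is for sample U.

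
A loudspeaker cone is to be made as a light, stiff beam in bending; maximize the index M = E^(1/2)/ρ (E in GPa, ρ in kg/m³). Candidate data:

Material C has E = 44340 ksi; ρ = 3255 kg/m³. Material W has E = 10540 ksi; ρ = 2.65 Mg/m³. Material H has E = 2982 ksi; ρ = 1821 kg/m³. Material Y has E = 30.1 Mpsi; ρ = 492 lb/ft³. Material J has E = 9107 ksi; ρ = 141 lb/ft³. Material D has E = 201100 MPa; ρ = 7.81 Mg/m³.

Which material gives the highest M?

material C

Normalizing units and computing the index:
  material C: E = 305.7 GPa, ρ = 3255 kg/m³
  material W: E = 72.67 GPa, ρ = 2650 kg/m³
  material H: E = 20.56 GPa, ρ = 1821 kg/m³
  material Y: E = 207.5 GPa, ρ = 7881 kg/m³
  material J: E = 62.79 GPa, ρ = 2259 kg/m³
  material D: E = 201.1 GPa, ρ = 7810 kg/m³
  material C: M = 5.37×10⁻³
  material J: M = 3.51×10⁻³
  material W: M = 3.22×10⁻³
  material H: M = 2.49×10⁻³
  material Y: M = 1.83×10⁻³
  material D: M = 1.82×10⁻³
Material C has the largest M.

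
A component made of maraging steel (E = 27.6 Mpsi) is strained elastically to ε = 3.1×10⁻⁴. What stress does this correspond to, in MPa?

59.0 MPa

E = 27.6 Mpsi = 190.3 GPa.
σ = E·ε = 190300 MPa × 3.1×10⁻⁴ = 59.0 MPa.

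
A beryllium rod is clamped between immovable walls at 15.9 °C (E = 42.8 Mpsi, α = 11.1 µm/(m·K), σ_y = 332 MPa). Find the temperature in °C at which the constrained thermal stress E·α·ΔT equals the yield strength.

E = 42.8 Mpsi = 295.1 GPa.
E·α·ΔT = 332.0 MPa ⇒ ΔT = 332.0 / (295.1×10³ × 11.1×10⁻⁶) = 101.4 K.
T = 15.9 + 101.4 = 117.3 °C.

117 °C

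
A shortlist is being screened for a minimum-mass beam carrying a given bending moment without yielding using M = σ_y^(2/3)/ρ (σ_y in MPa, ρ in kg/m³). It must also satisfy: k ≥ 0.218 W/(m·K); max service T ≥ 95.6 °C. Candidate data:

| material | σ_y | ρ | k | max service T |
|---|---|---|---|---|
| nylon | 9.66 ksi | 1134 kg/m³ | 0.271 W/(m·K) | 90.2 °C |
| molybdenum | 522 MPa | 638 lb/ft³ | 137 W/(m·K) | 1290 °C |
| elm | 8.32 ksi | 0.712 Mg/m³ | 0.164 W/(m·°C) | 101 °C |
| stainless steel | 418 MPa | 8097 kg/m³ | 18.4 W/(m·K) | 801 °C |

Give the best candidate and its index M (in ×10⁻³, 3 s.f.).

stainless steel, M = 6.90×10⁻³

Screen on constraints: k ≥ 0.218 W/(m·K); max service T ≥ 95.6 °C. Survivors: molybdenum, stainless steel.
Normalizing units and computing the index:
  molybdenum: σ_y = 522.0 MPa, ρ = 10220 kg/m³
  stainless steel: σ_y = 418.0 MPa, ρ = 8097 kg/m³
  stainless steel: M = 6.90×10⁻³
  molybdenum: M = 6.34×10⁻³
Highest index: stainless steel.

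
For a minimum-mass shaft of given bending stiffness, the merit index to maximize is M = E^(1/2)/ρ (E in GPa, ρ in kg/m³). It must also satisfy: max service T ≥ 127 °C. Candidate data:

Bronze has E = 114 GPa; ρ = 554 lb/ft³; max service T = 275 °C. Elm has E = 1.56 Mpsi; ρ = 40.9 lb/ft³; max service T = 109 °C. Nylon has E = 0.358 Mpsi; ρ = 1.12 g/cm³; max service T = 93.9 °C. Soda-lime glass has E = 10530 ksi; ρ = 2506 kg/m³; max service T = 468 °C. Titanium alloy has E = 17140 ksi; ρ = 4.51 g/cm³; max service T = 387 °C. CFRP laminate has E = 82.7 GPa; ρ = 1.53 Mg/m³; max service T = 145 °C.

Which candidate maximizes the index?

CFRP laminate

Screen on constraints: max service T ≥ 127 °C. Survivors: bronze, soda-lime glass, titanium alloy, CFRP laminate.
Putting every candidate on a common basis:
  bronze: E = 114.0 GPa, ρ = 8874 kg/m³
  soda-lime glass: E = 72.60 GPa, ρ = 2506 kg/m³
  titanium alloy: E = 118.2 GPa, ρ = 4510 kg/m³
  CFRP laminate: E = 82.70 GPa, ρ = 1530 kg/m³
  CFRP laminate: M = 5.94×10⁻³
  soda-lime glass: M = 3.40×10⁻³
  titanium alloy: M = 2.41×10⁻³
  bronze: M = 1.20×10⁻³
CFRP laminate ranks first.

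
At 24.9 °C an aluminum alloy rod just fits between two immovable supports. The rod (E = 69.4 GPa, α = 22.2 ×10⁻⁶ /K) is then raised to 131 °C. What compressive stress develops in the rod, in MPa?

163 MPa

ΔT = 106.1 K. Constrained thermal stress σ = E·α·ΔT = 69.40×10³ MPa × 22.2×10⁻⁶ × 106.1 = 163 MPa (compressive).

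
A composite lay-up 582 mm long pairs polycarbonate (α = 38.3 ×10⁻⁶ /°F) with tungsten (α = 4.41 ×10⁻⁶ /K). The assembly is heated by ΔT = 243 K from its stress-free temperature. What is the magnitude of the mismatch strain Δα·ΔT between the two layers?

polycarbonate: α = 38.3×10⁻⁶/°F × 9/5 = 68.9×10⁻⁶/K.
Δα = |68.9 − 4.41|×10⁻⁶/K = 64.5×10⁻⁶/K.
Mismatch strain = Δα·ΔT = 64.5×10⁻⁶ × 243.0 = 0.0157.

0.0157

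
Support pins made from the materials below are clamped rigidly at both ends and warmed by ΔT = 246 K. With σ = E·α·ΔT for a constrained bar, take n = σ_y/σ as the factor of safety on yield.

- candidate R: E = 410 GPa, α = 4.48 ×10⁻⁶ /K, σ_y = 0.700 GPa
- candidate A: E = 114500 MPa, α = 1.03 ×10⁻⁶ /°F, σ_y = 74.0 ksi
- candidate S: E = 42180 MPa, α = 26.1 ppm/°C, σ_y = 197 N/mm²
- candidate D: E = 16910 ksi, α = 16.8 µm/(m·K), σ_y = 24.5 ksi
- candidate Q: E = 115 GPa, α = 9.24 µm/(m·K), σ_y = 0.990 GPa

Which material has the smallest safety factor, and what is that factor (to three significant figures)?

candidate D, n = 0.351

In consistent units (E in GPa, α in ×10⁻⁶/K, σ_y in MPa):
  candidate R: E = 410.0, α = 4.48, σ_y = 700.0 → σ = 452 MPa, n = 1.55
  candidate A: E = 114.5, α = 1.85, σ_y = 510.2 → σ = 52.2 MPa, n = 9.77
  candidate S: E = 42.18, α = 26.1, σ_y = 197.0 → σ = 271 MPa, n = 0.727
  candidate D: E = 116.6, α = 16.8, σ_y = 168.9 → σ = 482 MPa, n = 0.351
  candidate Q: E = 115.0, α = 9.24, σ_y = 990.0 → σ = 261 MPa, n = 3.79
Candidate D has the lowest safety factor, n = 0.351.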